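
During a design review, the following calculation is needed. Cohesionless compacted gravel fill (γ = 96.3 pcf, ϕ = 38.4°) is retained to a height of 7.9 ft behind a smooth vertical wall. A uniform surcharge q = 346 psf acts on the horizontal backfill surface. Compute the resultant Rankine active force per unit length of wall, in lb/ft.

1340 lb/ft

K_a = tan²(45° − φ/2) = 0.2337.
Soil triangle: ½ K_a γ H² = 0.5×0.2337×96.3×7.9² = 702.3 lb/ft.
Surcharge rectangle: K_a q H = 0.2337×346×7.9 = 638.8 lb/ft.
Total = 702.3 + 638.8 = 1341 lb/ft.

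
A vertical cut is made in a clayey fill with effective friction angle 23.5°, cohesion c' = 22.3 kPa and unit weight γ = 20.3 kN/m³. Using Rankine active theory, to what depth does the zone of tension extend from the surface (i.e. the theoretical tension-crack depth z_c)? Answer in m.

3.35 m

K_a = tan²(45° − 23.5°/2) = 0.4298; √K_a = 0.6556.
The active pressure is zero where K_a γ z = 2c√K_a, so z_c = 2c/(γ√K_a) = 2×22.3/(20.3×0.6556) = 3.351 m.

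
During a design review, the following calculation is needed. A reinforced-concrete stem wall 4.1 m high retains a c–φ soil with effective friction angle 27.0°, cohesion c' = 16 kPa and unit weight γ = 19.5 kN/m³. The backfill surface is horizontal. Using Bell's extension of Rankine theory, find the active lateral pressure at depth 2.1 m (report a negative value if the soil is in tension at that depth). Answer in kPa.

K_a = (1 − sin φ)/(1 + sin φ) = 0.3755.
σ_a = K_a γ z − 2c√K_a = 0.3755×19.5×2.1 − 2×16×0.6128 = -4.232 kPa.

-4.23 kPa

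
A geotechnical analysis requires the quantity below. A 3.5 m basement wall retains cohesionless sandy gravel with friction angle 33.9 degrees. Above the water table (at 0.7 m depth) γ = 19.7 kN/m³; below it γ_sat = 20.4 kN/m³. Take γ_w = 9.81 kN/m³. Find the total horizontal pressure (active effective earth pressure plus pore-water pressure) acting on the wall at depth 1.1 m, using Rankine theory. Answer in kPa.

9.04 kPa

K_a = (1 − sin φ)/(1 + sin φ) = 0.2839.
γ' = 20.4 − 9.81 = 10.59 kN/m³.
Effective vertical stress at 1.1 m: σ'_v = 19.7×0.7 + 10.59×0.400 = 18.03 kPa.
σ'_h = K_a σ'_v = 0.2839 × 18.03 = 5.118 kPa; u = γ_w × 0.400 = 3.924 kPa.
Total σ_h = 5.118 + 3.924 = 9.042 kPa.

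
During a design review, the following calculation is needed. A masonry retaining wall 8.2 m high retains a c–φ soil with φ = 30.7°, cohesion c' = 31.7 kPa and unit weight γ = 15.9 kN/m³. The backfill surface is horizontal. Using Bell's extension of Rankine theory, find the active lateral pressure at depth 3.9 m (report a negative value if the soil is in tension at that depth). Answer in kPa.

-16.0 kPa

K_a = (1 − sin φ)/(1 + sin φ) = 0.3240.
σ_a = K_a γ z − 2c√K_a = 0.3240×15.9×3.9 − 2×31.7×0.5692 = -16.00 kPa.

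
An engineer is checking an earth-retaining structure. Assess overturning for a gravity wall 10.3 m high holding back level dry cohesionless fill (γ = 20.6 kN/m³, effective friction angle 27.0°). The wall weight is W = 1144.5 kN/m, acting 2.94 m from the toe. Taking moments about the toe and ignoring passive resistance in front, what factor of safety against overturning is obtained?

2.39

K_a = tan²(45° − 27.0°/2) = 0.3755.
P_a = ½K_aγH² = 0.5×0.3755×20.6×10.3² = 410.3 kN/m, acting at H/3 = 3.433 m above the base.
Overturning moment M_o = P_a × H/3 = 410.3 × 3.433 = 1409.
Resisting moment M_r = W × 2.94 = 1144.5 × 2.94 = 3365.
FS_overturning = M_r/M_o = 3365/1409 = 2.388.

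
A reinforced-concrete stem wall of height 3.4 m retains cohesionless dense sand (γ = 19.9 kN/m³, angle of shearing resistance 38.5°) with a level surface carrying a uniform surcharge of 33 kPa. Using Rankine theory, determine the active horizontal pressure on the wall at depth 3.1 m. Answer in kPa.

K_a = (1 − sin φ)/(1 + sin φ) = 0.2327.
σ_v = γz + q = 19.9 × 3.1 + 33 = 94.69 kPa.
σ_h = K_a σ_v = 0.2327 × 94.69 = 22.03 kPa.

22.0 kPa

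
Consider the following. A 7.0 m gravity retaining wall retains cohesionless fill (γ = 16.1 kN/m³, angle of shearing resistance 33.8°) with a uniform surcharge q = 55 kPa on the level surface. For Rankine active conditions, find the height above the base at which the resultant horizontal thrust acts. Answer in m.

K_a = 0.2851.
Triangular part P₁ = ½K_aγH² = 112.5 at H/3 = 2.333 m; rectangular part P₂ = K_a q H = 109.8 at H/2 = 3.500 m.
ȳ = (P₁·2.333 + P₂·3.500)/(P₁+P₂) = 2.910 m.

2.91 m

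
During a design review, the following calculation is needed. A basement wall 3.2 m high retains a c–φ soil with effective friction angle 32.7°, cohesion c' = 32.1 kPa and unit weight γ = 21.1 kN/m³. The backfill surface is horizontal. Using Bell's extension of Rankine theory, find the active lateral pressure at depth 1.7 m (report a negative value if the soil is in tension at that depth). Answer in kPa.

-24.4 kPa

K_a = (1 − sin φ)/(1 + sin φ) = 0.2985.
σ_a = K_a γ z − 2c√K_a = 0.2985×21.1×1.7 − 2×32.1×0.5464 = -24.37 kPa.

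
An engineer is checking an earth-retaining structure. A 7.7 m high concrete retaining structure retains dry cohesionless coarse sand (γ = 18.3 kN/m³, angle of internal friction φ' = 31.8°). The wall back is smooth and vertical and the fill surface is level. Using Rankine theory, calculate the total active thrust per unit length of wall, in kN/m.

168 kN/m

K_a = tan²(45° − φ/2) = 0.3098.
P_a = ½ K_a γ H² = 0.5 × 0.3098 × 18.3 × 7.7² = 168.1 kN/m.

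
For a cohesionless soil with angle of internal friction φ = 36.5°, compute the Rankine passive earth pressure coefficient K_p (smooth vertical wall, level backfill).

K_p = (1 + sin φ)/(1 − sin φ) = tan²(45° + 36.5°/2) = 3.936.

3.94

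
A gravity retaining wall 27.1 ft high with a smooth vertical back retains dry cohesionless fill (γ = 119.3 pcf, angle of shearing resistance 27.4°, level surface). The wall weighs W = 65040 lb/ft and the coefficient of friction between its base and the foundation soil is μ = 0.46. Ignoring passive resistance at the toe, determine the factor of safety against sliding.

1.85

K_a = tan²(45° − 27.4°/2) = 0.3697.
P_a = ½K_aγH² = 0.5×0.3697×119.3×27.1² = 16190 lb/ft, acting at H/3 = 9.033 ft above the base.
FS_sliding = μW / P_a = 0.46×65040 / 16190 = 1.847.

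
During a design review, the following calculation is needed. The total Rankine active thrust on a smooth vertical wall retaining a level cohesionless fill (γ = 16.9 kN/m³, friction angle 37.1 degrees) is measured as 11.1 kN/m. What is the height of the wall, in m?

K_a = 0.2475. P_a = ½ K_a γ H² ⇒ H = √(2P_a/(K_a γ)).
H = √(2×11.1/(0.2475×16.9)) = 2.304 m.

2.30 m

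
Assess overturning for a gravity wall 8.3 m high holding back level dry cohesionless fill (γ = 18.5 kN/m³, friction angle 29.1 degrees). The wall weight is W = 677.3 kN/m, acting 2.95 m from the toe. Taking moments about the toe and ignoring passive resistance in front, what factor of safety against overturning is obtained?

K_a = tan²(45° − 29.1°/2) = 0.3456.
P_a = ½K_aγH² = 0.5×0.3456×18.5×8.3² = 220.2 kN/m, acting at H/3 = 2.767 m above the base.
Overturning moment M_o = P_a × H/3 = 220.2 × 2.767 = 609.3.
Resisting moment M_r = W × 2.95 = 677.3 × 2.95 = 1998.
FS_overturning = M_r/M_o = 1998/609.3 = 3.279.

3.28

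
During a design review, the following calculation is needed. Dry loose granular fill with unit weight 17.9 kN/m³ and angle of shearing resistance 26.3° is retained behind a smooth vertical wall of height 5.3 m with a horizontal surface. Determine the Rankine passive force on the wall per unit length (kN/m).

651 kN/m

K_p = tan²(45° + φ/2) = 2.591.
P_p = ½ K_p γ H² = 0.5 × 2.591 × 17.9 × 5.3² = 651.4 kN/m.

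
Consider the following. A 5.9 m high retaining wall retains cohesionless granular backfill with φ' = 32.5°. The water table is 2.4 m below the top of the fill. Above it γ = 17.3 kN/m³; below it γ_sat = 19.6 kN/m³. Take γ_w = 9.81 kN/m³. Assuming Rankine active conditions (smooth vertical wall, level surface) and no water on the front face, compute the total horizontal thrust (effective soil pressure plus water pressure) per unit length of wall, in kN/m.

K_a = tan²(45° − φ/2) = 0.3010.
γ' = 19.6 − 9.81 = 9.790 kN/m³. Depth below WT = 3.5 m.
σ'_h at WT = K_a γ d_w = 12.50 kPa; at base = 12.50 + K_a γ' × 3.5 = 22.81 kPa.
P₁ (0–2.4 m) = ½×12.50×2.4 = 15.00. P₂ (2.4–5.9 m) = ½(12.50+22.81)×3.5 = 61.79.
P_w = ½ γ_w h₂² = 0.5×9.81×3.5² = 60.09. Total = 15.00+61.79+60.09 = 136.9 kN/m.

137 kN/m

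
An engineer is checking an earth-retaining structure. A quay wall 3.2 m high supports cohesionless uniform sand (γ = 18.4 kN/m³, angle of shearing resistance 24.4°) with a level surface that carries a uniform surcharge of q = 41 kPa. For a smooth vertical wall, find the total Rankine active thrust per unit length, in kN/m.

K_a = tan²(45° − φ/2) = 0.4153.
Soil triangle: ½ K_a γ H² = 0.5×0.4153×18.4×3.2² = 39.13 kN/m.
Surcharge rectangle: K_a q H = 0.4153×41×3.2 = 54.49 kN/m.
Total = 39.13 + 54.49 = 93.62 kN/m.

93.6 kN/m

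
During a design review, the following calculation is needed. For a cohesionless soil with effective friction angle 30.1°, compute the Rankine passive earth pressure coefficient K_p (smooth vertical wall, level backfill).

K_p = (1 + sin φ)/(1 − sin φ) = tan²(45° + 30.1°/2) = 3.012.

3.01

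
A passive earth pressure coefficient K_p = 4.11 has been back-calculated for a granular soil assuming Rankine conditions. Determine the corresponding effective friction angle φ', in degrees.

37.5°

K_p = (1+sin φ)/(1−sin φ) ⇒ sin φ = (K_p − 1)/(K_p + 1) = 0.6086.
φ = arcsin(0.6086) = 37.49°.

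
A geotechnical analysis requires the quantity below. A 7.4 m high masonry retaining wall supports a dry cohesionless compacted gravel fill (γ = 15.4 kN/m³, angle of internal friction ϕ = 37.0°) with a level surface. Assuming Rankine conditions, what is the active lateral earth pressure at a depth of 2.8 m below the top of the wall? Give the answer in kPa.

10.7 kPa

K_a = (1 − sin φ)/(1 + sin φ) = 0.2486.
σ_h = K_a γ z = 0.2486 × 15.4 × 2.8 = 10.72 kPa.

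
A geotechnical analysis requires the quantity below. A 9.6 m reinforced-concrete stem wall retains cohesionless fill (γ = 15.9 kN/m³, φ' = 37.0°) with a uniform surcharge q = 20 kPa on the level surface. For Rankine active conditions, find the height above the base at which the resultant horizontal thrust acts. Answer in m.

K_a = 0.2486.
Triangular part P₁ = ½K_aγH² = 182.1 at H/3 = 3.200 m; rectangular part P₂ = K_a q H = 47.73 at H/2 = 4.800 m.
ȳ = (P₁·3.200 + P₂·4.800)/(P₁+P₂) = 3.532 m.

3.53 m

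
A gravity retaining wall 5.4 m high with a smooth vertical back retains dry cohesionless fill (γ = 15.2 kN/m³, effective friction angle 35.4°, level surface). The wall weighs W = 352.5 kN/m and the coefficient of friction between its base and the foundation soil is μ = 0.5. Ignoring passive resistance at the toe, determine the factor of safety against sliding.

2.99

K_a = tan²(45° − 35.4°/2) = 0.2664.
P_a = ½K_aγH² = 0.5×0.2664×15.2×5.4² = 59.04 kN/m, acting at H/3 = 1.800 m above the base.
FS_sliding = μW / P_a = 0.5×352.5 / 59.04 = 2.985.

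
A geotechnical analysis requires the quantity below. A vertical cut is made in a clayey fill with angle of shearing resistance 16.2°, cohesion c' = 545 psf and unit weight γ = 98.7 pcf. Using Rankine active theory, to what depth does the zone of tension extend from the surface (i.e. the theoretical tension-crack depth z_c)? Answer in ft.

14.7 ft

K_a = tan²(45° − 16.2°/2) = 0.5637; √K_a = 0.7508.
The active pressure is zero where K_a γ z = 2c√K_a, so z_c = 2c/(γ√K_a) = 2×545/(98.7×0.7508) = 14.71 ft.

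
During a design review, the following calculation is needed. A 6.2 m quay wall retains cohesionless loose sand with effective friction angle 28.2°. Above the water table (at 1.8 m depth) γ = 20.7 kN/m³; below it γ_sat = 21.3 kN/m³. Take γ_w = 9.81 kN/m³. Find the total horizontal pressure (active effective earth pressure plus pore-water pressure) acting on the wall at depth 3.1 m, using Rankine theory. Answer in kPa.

K_a = (1 − sin φ)/(1 + sin φ) = 0.3582.
γ' = 21.3 − 9.81 = 11.49 kN/m³.
Effective vertical stress at 3.1 m: σ'_v = 20.7×1.8 + 11.49×1.30 = 52.20 kPa.
σ'_h = K_a σ'_v = 0.3582 × 52.20 = 18.70 kPa; u = γ_w × 1.30 = 12.75 kPa.
Total σ_h = 18.70 + 12.75 = 31.45 kPa.

31.4 kPa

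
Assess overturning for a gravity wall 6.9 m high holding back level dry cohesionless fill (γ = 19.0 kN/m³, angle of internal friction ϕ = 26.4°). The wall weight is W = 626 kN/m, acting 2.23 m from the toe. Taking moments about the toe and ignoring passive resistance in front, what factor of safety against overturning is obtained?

3.49

K_a = tan²(45° − 26.4°/2) = 0.3844.
P_a = ½K_aγH² = 0.5×0.3844×19.0×6.9² = 173.9 kN/m, acting at H/3 = 2.300 m above the base.
Overturning moment M_o = P_a × H/3 = 173.9 × 2.300 = 399.9.
Resisting moment M_r = W × 2.23 = 626 × 2.23 = 1396.
FS_overturning = M_r/M_o = 1396/399.9 = 3.491.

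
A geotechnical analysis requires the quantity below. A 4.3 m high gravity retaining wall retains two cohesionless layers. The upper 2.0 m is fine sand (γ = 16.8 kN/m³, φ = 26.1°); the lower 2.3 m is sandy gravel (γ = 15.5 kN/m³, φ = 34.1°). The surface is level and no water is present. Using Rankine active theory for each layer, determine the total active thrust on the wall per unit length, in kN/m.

46.4 kN/m

K_a1 = tan²(45°−26.1°/2) = 0.3889; K_a2 = tan²(45°−34.1°/2) = 0.2815.
Layer 1: σ at base = K_a1 γ₁ h₁ = 13.07 kPa; P₁ = ½×13.07×2.0 = 13.07.
Layer 2: σ_v at top = γ₁h₁ = 33.60; σ_h top = K_a2×33.60 = 9.459; σ_h base = K_a2×(33.60+15.5×2.3) = 19.50.
P₂ = ½(9.459+19.50)×2.3 = 33.30. Total P_a = 13.07+33.30 = 46.37 kN/m.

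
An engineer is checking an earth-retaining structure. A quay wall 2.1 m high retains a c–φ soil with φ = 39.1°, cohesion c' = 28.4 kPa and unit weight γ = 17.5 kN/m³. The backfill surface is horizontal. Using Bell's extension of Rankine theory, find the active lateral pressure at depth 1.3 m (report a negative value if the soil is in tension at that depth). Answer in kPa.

-21.9 kPa

K_a = (1 − sin φ)/(1 + sin φ) = 0.2265.
σ_a = K_a γ z − 2c√K_a = 0.2265×17.5×1.3 − 2×28.4×0.4759 = -21.88 kPa.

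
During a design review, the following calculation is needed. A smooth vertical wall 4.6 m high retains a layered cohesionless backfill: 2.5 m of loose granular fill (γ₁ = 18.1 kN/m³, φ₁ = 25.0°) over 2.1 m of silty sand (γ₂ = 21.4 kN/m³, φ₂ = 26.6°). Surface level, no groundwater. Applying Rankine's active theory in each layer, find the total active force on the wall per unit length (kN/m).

77.2 kN/m

K_a1 = tan²(45°−25.0°/2) = 0.4059; K_a2 = tan²(45°−26.6°/2) = 0.3814.
Layer 1: σ at base = K_a1 γ₁ h₁ = 18.37 kPa; P₁ = ½×18.37×2.5 = 22.96.
Layer 2: σ_v at top = γ₁h₁ = 45.25; σ_h top = K_a2×45.25 = 17.26; σ_h base = K_a2×(45.25+21.4×2.1) = 34.40.
P₂ = ½(17.26+34.40)×2.1 = 54.25. Total P_a = 22.96+54.25 = 77.20 kN/m.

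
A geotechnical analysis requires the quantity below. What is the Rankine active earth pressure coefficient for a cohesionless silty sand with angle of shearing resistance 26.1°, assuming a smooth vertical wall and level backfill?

K_a = tan²(45° − φ/2) = tan²(31.95°) = 0.3889.

0.389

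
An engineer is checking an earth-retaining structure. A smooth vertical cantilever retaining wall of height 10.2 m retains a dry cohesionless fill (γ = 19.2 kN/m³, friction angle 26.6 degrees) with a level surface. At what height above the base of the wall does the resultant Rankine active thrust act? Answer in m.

3.40 m

K_a = 0.3814.
The pressure distribution is triangular, so the resultant acts at H/3 above the base = 10.2/3 = 3.400 m.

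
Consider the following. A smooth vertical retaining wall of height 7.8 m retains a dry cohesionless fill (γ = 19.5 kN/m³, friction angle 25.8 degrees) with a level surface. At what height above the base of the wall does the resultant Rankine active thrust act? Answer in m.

2.60 m

K_a = 0.3935.
The pressure distribution is triangular, so the resultant acts at H/3 above the base = 7.8/3 = 2.600 m.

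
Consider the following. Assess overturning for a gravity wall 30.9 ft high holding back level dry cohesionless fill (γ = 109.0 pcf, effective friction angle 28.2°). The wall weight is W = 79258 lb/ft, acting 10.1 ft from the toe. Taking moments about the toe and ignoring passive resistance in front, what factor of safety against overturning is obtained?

4.17

K_a = tan²(45° − 28.2°/2) = 0.3582.
P_a = ½K_aγH² = 0.5×0.3582×109.0×30.9² = 18640 lb/ft, acting at H/3 = 10.30 ft above the base.
Overturning moment M_o = P_a × H/3 = 18640 × 10.30 = 192000.
Resisting moment M_r = W × 10.1 = 79258 × 10.1 = 800500.
FS_overturning = M_r/M_o = 800500/192000 = 4.170.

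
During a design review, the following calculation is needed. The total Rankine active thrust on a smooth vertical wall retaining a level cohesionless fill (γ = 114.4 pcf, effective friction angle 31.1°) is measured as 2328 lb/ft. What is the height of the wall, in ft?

K_a = 0.3188. P_a = ½ K_a γ H² ⇒ H = √(2P_a/(K_a γ)).
H = √(2×2328/(0.3188×114.4)) = 11.30 ft.

11.3 ft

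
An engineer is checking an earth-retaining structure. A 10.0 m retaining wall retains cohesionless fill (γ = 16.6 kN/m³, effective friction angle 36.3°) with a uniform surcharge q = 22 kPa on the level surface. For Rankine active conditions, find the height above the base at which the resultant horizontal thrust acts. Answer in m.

K_a = 0.2563.
Triangular part P₁ = ½K_aγH² = 212.7 at H/3 = 3.333 m; rectangular part P₂ = K_a q H = 56.38 at H/2 = 5.000 m.
ȳ = (P₁·3.333 + P₂·5.000)/(P₁+P₂) = 3.683 m.

3.68 m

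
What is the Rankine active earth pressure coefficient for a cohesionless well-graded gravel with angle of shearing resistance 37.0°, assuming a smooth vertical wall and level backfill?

0.249

K_a = (1 − sin φ)/(1 + sin φ) = (1 − sin 37.0°)/(1 + sin 37.0°) = 0.2486.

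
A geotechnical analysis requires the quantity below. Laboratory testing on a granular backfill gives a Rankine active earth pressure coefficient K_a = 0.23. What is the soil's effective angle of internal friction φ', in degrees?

38.8°

K_a = tan²(45° − φ/2) ⇒ 45° − φ/2 = arctan(√0.23) = 25.62°.
φ = 2(45° − 25.62°) = 38.76°.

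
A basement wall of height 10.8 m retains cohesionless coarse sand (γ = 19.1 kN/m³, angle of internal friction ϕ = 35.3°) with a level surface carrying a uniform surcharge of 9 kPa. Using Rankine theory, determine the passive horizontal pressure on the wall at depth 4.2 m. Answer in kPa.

K_p = (1 + sin φ)/(1 − sin φ) = 3.738.
σ_v = γz + q = 19.1 × 4.2 + 9 = 89.22 kPa.
σ_h = K_p σ_v = 3.738 × 89.22 = 333.5 kPa.

333 kPa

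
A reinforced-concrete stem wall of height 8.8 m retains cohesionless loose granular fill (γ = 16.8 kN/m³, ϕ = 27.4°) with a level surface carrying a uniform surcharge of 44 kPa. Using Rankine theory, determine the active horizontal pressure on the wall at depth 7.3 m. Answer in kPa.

K_a = (1 − sin φ)/(1 + sin φ) = 0.3697.
σ_v = γz + q = 16.8 × 7.3 + 44 = 166.6 kPa.
σ_h = K_a σ_v = 0.3697 × 166.6 = 61.60 kPa.

61.6 kPa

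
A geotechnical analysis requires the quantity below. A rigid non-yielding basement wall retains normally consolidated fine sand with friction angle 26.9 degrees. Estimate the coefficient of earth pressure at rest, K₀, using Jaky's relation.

0.548

K₀ = 1 − sin φ' = 1 − sin 26.9° = 0.5476.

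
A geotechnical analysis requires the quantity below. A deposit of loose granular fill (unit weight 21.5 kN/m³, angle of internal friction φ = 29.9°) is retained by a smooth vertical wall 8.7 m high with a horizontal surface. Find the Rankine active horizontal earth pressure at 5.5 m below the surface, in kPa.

K_a = (1 − sin φ)/(1 + sin φ) = 0.3347.
σ_h = K_a γ z = 0.3347 × 21.5 × 5.5 = 39.58 kPa.

39.6 kPa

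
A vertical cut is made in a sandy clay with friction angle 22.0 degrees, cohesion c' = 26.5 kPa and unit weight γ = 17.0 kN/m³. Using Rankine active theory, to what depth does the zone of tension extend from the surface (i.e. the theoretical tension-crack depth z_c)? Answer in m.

K_a = tan²(45° − 22.0°/2) = 0.4550; √K_a = 0.6745.
The active pressure is zero where K_a γ z = 2c√K_a, so z_c = 2c/(γ√K_a) = 2×26.5/(17.0×0.6745) = 4.622 m.

4.62 m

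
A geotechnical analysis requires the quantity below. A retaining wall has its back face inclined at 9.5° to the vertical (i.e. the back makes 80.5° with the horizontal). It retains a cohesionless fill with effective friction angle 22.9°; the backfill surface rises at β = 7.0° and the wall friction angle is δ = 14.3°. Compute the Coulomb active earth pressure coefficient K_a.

0.523

K_a = sin²(α+φ) / [sin²α · sin(α−δ) · (1 + √{sin(φ+δ)sin(φ−β) / (sin(α−δ)sin(α+β))})²].
With α = 80.5°, φ = 22.9°, δ = 14.3°, β = 7.0°: K_a = 0.5231.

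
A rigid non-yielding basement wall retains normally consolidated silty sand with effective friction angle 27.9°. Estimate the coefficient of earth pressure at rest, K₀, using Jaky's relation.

K₀ = 1 − sin φ' = 1 − sin 27.9° = 0.5321.

0.532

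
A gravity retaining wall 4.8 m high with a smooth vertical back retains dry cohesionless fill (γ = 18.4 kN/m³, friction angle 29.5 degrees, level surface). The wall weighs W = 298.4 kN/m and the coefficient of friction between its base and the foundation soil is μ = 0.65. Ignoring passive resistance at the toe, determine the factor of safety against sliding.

2.69

K_a = tan²(45° − 29.5°/2) = 0.3401.
P_a = ½K_aγH² = 0.5×0.3401×18.4×4.8² = 72.09 kN/m, acting at H/3 = 1.600 m above the base.
FS_sliding = μW / P_a = 0.65×298.4 / 72.09 = 2.690.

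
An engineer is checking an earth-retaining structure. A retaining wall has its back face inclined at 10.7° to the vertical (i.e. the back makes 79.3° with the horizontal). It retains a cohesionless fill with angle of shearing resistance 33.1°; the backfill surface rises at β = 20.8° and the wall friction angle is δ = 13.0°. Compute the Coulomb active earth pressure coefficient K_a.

0.484

K_a = sin²(α+φ) / [sin²α · sin(α−δ) · (1 + √{sin(φ+δ)sin(φ−β) / (sin(α−δ)sin(α+β))})²].
With α = 79.3°, φ = 33.1°, δ = 13.0°, β = 20.8°: K_a = 0.4845.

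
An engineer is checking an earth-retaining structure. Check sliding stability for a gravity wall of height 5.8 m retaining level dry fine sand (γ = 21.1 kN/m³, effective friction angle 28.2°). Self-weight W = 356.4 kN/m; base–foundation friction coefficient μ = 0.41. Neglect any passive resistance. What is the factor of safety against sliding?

1.15

K_a = tan²(45° − 28.2°/2) = 0.3582.
P_a = ½K_aγH² = 0.5×0.3582×21.1×5.8² = 127.1 kN/m, acting at H/3 = 1.933 m above the base.
FS_sliding = μW / P_a = 0.41×356.4 / 127.1 = 1.149.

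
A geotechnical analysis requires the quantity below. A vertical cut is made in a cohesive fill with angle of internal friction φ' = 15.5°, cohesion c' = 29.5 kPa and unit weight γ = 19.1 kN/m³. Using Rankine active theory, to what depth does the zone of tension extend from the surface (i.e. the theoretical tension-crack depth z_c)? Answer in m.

4.06 m

K_a = tan²(45° − 15.5°/2) = 0.5782; √K_a = 0.7604.
The active pressure is zero where K_a γ z = 2c√K_a, so z_c = 2c/(γ√K_a) = 2×29.5/(19.1×0.7604) = 4.062 m.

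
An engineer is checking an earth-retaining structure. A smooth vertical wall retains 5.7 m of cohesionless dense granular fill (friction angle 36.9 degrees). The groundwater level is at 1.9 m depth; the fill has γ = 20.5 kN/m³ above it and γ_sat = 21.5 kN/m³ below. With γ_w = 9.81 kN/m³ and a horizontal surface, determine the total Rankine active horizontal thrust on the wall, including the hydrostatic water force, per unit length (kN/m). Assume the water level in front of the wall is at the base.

K_a = tan²(45° − φ/2) = 0.2497.
γ' = 21.5 − 9.81 = 11.69 kN/m³. Depth below WT = 3.8 m.
σ'_h at WT = K_a γ d_w = 9.725 kPa; at base = 9.725 + K_a γ' × 3.8 = 20.82 kPa.
P₁ (0–1.9 m) = ½×9.725×1.9 = 9.238. P₂ (1.9–5.7 m) = ½(9.725+20.82)×3.8 = 58.03.
P_w = ½ γ_w h₂² = 0.5×9.81×3.8² = 70.83. Total = 9.238+58.03+70.83 = 138.1 kN/m.

138 kN/m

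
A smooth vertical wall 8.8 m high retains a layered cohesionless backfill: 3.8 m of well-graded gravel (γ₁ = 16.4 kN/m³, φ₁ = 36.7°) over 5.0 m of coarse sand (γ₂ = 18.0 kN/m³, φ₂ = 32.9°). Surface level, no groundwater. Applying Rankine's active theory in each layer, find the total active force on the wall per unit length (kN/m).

K_a1 = tan²(45°−36.7°/2) = 0.2519; K_a2 = tan²(45°−32.9°/2) = 0.2960.
Layer 1: σ at base = K_a1 γ₁ h₁ = 15.70 kPa; P₁ = ½×15.70×3.8 = 29.82.
Layer 2: σ_v at top = γ₁h₁ = 62.32; σ_h top = K_a2×62.32 = 18.45; σ_h base = K_a2×(62.32+18.0×5.0) = 45.09.
P₂ = ½(18.45+45.09)×5.0 = 158.8. Total P_a = 29.82+158.8 = 188.7 kN/m.

189 kN/m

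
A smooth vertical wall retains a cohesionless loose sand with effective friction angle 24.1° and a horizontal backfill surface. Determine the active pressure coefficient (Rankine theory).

K_a = (1 − sin φ)/(1 + sin φ) = (1 − sin 24.1°)/(1 + sin 24.1°) = 0.4201.

0.420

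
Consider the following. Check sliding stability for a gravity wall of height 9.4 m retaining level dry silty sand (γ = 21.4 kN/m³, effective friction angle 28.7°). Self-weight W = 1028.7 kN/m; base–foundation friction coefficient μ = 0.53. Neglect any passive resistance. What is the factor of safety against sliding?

1.64

K_a = tan²(45° − 28.7°/2) = 0.3511.
P_a = ½K_aγH² = 0.5×0.3511×21.4×9.4² = 332.0 kN/m, acting at H/3 = 3.133 m above the base.
FS_sliding = μW / P_a = 0.53×1028.7 / 332.0 = 1.642.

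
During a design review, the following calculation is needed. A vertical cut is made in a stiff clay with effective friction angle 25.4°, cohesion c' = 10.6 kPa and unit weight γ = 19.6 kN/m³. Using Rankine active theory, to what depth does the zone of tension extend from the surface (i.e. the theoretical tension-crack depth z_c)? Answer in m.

K_a = tan²(45° − 25.4°/2) = 0.3996; √K_a = 0.6322.
The active pressure is zero where K_a γ z = 2c√K_a, so z_c = 2c/(γ√K_a) = 2×10.6/(19.6×0.6322) = 1.711 m.

1.71 m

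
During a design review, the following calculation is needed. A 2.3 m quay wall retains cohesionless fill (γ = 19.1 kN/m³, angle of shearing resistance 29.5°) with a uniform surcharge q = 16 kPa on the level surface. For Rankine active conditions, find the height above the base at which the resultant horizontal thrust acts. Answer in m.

0.928 m

K_a = 0.3401.
Triangular part P₁ = ½K_aγH² = 17.18 at H/3 = 0.7667 m; rectangular part P₂ = K_a q H = 12.52 at H/2 = 1.150 m.
ȳ = (P₁·0.7667 + P₂·1.150)/(P₁+P₂) = 0.9282 m.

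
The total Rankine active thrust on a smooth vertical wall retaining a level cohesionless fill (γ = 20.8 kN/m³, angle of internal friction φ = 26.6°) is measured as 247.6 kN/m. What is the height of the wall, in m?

7.90 m

K_a = 0.3814. P_a = ½ K_a γ H² ⇒ H = √(2P_a/(K_a γ)).
H = √(2×247.6/(0.3814×20.8)) = 7.900 m.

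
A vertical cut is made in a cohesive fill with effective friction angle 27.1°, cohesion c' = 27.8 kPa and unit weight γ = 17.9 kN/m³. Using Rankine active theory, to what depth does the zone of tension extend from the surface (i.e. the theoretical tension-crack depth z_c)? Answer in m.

K_a = tan²(45° − 27.1°/2) = 0.3741; √K_a = 0.6116.
The active pressure is zero where K_a γ z = 2c√K_a, so z_c = 2c/(γ√K_a) = 2×27.8/(17.9×0.6116) = 5.079 m.

5.08 m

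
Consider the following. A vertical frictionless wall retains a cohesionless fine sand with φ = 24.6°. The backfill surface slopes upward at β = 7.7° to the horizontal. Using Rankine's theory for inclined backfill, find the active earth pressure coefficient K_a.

K_a = cos β · (cos β − √(cos²β − cos²φ)) / (cos β + √(cos²β − cos²φ)).
cos β = 0.9910, cos φ = 0.9092, √(cos²β − cos²φ) = 0.3941.
K_a = 0.9910 × (0.9910 − 0.3941)/(0.9910 + 0.3941) = 0.4270.

0.427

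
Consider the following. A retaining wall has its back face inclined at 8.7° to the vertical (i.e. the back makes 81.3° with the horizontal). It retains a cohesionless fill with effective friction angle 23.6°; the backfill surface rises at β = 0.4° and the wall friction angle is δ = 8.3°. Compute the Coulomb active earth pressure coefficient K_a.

0.463

K_a = sin²(α+φ) / [sin²α · sin(α−δ) · (1 + √{sin(φ+δ)sin(φ−β) / (sin(α−δ)sin(α+β))})²].
With α = 81.3°, φ = 23.6°, δ = 8.3°, β = 0.4°: K_a = 0.4631.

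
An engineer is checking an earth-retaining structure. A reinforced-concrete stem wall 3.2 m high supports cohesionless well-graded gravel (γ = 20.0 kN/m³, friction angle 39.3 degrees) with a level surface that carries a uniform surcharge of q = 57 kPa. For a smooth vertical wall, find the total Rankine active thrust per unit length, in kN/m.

K_a = tan²(45° − φ/2) = 0.2245.
Soil triangle: ½ K_a γ H² = 0.5×0.2245×20.0×3.2² = 22.98 kN/m.
Surcharge rectangle: K_a q H = 0.2245×57×3.2 = 40.94 kN/m.
Total = 22.98 + 40.94 = 63.92 kN/m.

63.9 kN/m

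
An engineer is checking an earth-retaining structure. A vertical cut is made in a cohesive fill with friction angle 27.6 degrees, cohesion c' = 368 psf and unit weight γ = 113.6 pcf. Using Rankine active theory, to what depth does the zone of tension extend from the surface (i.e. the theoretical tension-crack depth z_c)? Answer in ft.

K_a = tan²(45° − 27.6°/2) = 0.3668; √K_a = 0.6056.
The active pressure is zero where K_a γ z = 2c√K_a, so z_c = 2c/(γ√K_a) = 2×368/(113.6×0.6056) = 10.70 ft.

10.7 ft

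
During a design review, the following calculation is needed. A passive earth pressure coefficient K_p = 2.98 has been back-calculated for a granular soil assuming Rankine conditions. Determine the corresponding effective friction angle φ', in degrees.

29.8°

K_p = (1+sin φ)/(1−sin φ) ⇒ sin φ = (K_p − 1)/(K_p + 1) = 0.4975.
φ = arcsin(0.4975) = 29.83°.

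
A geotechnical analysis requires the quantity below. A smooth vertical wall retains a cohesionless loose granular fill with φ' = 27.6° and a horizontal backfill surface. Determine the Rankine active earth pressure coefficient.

K_a = (1 − sin φ)/(1 + sin φ) = (1 − sin 27.6°)/(1 + sin 27.6°) = 0.3668.

0.367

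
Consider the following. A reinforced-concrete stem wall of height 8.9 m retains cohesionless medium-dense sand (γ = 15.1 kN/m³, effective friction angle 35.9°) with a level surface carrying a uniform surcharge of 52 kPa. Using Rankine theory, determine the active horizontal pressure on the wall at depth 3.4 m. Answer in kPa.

26.9 kPa

K_a = (1 − sin φ)/(1 + sin φ) = 0.2607.
σ_v = γz + q = 15.1 × 3.4 + 52 = 103.3 kPa.
σ_h = K_a σ_v = 0.2607 × 103.3 = 26.94 kPa.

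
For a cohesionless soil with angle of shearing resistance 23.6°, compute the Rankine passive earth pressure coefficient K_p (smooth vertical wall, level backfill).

K_p = (1 + sin φ)/(1 − sin φ) = tan²(45° + 23.6°/2) = 2.335.

2.34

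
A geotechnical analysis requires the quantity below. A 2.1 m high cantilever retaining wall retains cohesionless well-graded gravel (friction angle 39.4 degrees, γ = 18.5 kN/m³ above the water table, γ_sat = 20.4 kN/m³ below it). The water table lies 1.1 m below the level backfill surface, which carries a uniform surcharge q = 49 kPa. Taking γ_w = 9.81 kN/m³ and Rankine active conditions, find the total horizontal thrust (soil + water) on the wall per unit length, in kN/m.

K_a = tan²(45° − φ/2) = 0.2234.
γ' = 20.4 − 9.81 = 10.59 kN/m³. h₂ = H − d_w = 1.0 m.
σ'_h: at surface K_a·q = 10.95; at WT K_a(q+γd_w) = 15.50; at base K_a(q+γd_w+γ'h₂) = 17.86 kPa.
P₁ = ½(10.95+15.50)×1.1 = 14.54; P₂ = ½(15.50+17.86)×1.0 = 16.68; P_w = ½γ_w h₂² = 4.905.
Total = 14.54+16.68+4.905 = 36.13 kN/m.

36.1 kN/m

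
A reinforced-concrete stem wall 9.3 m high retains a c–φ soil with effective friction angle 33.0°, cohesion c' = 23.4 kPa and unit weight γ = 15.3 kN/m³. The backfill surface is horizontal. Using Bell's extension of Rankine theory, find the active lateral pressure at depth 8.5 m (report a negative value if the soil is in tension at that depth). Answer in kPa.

K_a = (1 − sin φ)/(1 + sin φ) = 0.2948.
σ_a = K_a γ z − 2c√K_a = 0.2948×15.3×8.5 − 2×23.4×0.5430 = 12.93 kPa.

12.9 kPa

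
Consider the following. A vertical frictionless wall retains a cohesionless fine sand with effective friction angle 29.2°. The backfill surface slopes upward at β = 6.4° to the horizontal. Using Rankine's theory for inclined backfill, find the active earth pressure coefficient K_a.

0.351

K_a = cos β · (cos β − √(cos²β − cos²φ)) / (cos β + √(cos²β − cos²φ)).
cos β = 0.9938, cos φ = 0.8729, √(cos²β − cos²φ) = 0.4750.
K_a = 0.9938 × (0.9938 − 0.4750)/(0.9938 + 0.4750) = 0.3510.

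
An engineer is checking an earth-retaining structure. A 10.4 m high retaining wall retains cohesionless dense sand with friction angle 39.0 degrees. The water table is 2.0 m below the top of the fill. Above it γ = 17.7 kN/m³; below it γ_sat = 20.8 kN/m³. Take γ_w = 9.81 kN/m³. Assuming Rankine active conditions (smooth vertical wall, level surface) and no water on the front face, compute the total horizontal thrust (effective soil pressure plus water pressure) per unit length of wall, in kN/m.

510 kN/m

K_a = tan²(45° − φ/2) = 0.2275.
γ' = 20.8 − 9.81 = 10.99 kN/m³. Depth below WT = 8.4 m.
σ'_h at WT = K_a γ d_w = 8.054 kPa; at base = 8.054 + K_a γ' × 8.4 = 29.06 kPa.
P₁ (0–2.0 m) = ½×8.054×2.0 = 8.054. P₂ (2.0–10.4 m) = ½(8.054+29.06)×8.4 = 155.9.
P_w = ½ γ_w h₂² = 0.5×9.81×8.4² = 346.1. Total = 8.054+155.9+346.1 = 510.0 kN/m.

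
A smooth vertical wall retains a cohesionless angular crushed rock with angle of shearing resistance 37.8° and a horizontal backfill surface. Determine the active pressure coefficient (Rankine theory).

0.240

K_a = (1 − sin φ)/(1 + sin φ) = (1 − sin 37.8°)/(1 + sin 37.8°) = 0.2400.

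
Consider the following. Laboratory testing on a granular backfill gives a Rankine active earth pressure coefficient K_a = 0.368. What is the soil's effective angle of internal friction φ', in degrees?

K_a = tan²(45° − φ/2) ⇒ 45° − φ/2 = arctan(√0.368) = 31.24°.
φ = 2(45° − 31.24°) = 27.52°.

27.5°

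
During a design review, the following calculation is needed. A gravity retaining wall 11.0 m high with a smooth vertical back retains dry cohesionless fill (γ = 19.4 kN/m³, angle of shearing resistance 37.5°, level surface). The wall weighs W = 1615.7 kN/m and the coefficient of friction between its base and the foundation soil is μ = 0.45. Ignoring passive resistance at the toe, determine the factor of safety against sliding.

K_a = tan²(45° − 37.5°/2) = 0.2432.
P_a = ½K_aγH² = 0.5×0.2432×19.4×11.0² = 285.4 kN/m, acting at H/3 = 3.667 m above the base.
FS_sliding = μW / P_a = 0.45×1615.7 / 285.4 = 2.547.

2.55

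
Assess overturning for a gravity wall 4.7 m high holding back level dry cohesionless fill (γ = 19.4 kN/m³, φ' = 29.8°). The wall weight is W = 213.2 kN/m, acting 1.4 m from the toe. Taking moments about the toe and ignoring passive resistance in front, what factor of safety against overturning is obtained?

K_a = tan²(45° − 29.8°/2) = 0.3360.
P_a = ½K_aγH² = 0.5×0.3360×19.4×4.7² = 72.00 kN/m, acting at H/3 = 1.567 m above the base.
Overturning moment M_o = P_a × H/3 = 72.00 × 1.567 = 112.8.
Resisting moment M_r = W × 1.4 = 213.2 × 1.4 = 298.5.
FS_overturning = M_r/M_o = 298.5/112.8 = 2.646.

2.65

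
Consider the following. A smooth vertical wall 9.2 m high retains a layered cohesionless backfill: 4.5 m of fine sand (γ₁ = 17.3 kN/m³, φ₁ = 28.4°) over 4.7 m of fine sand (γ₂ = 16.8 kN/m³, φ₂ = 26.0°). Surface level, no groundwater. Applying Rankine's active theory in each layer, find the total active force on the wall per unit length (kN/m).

278 kN/m

K_a1 = tan²(45°−28.4°/2) = 0.3554; K_a2 = tan²(45°−26.0°/2) = 0.3905.
Layer 1: σ at base = K_a1 γ₁ h₁ = 27.66 kPa; P₁ = ½×27.66×4.5 = 62.25.
Layer 2: σ_v at top = γ₁h₁ = 77.85; σ_h top = K_a2×77.85 = 30.40; σ_h base = K_a2×(77.85+16.8×4.7) = 61.23.
P₂ = ½(30.40+61.23)×4.7 = 215.3. Total P_a = 62.25+215.3 = 277.6 kN/m.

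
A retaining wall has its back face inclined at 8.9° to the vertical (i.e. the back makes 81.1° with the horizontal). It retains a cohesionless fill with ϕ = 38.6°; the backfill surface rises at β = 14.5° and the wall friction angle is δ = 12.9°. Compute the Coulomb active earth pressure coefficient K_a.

K_a = sin²(α+φ) / [sin²α · sin(α−δ) · (1 + √{sin(φ+δ)sin(φ−β) / (sin(α−δ)sin(α+β))})²].
With α = 81.1°, φ = 38.6°, δ = 12.9°, β = 14.5°: K_a = 0.3301.

0.330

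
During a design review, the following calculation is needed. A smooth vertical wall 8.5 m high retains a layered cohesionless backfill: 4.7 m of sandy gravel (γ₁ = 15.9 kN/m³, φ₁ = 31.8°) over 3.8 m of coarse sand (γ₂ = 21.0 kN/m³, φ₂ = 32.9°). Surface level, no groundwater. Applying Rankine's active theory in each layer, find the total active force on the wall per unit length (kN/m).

183 kN/m

K_a1 = tan²(45°−31.8°/2) = 0.3098; K_a2 = tan²(45°−32.9°/2) = 0.2960.
Layer 1: σ at base = K_a1 γ₁ h₁ = 23.15 kPa; P₁ = ½×23.15×4.7 = 54.40.
Layer 2: σ_v at top = γ₁h₁ = 74.73; σ_h top = K_a2×74.73 = 22.12; σ_h base = K_a2×(74.73+21.0×3.8) = 45.75.
P₂ = ½(22.12+45.75)×3.8 = 128.9. Total P_a = 54.40+128.9 = 183.4 kN/m.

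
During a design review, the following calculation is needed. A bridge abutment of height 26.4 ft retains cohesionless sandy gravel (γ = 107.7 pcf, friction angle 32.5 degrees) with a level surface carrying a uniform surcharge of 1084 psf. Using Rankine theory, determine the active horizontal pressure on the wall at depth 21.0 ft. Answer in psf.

1010 psf

K_a = (1 − sin φ)/(1 + sin φ) = 0.3010.
σ_v = γz + q = 107.7 × 21.0 + 1084 = 3346 psf.
σ_h = K_a σ_v = 0.3010 × 3346 = 1007 psf.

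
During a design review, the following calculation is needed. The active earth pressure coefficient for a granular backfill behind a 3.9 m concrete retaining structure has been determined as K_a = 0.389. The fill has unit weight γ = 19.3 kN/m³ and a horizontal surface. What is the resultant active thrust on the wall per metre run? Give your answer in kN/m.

57.1 kN/m

P = ½ K_a γ H² = 0.5 × 0.389 × 19.3 × 3.9² = 57.10 kN/m.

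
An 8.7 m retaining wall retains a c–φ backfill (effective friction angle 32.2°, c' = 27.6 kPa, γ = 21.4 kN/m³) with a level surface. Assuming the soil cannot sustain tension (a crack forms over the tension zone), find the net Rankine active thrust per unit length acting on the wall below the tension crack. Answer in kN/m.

K_a = 0.3047; √K_a = 0.5520.
Tension-crack depth z_c = 2c/(γ√K_a) = 2×27.6/(21.4×0.5520) = 4.673 m.
σ_a at base = K_a γ H − 2c√K_a = 0.3047×21.4×8.7 − 2×27.6×0.5520 = 26.26 kPa.
P_a = ½ × 26.26 × (H − z_c) = 0.5×26.26×4.027 = 52.89 kN/m.

52.9 kN/m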